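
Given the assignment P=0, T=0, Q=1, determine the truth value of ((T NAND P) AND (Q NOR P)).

Substituting: ((0 NAND 0) AND (1 NOR 0))
= 0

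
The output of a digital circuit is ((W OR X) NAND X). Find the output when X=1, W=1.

Substituting: ((1 OR 1) NAND 1)
= 0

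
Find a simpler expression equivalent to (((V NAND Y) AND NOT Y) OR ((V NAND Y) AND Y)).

By distribution ((E AND v) OR (E AND NOT v) = E):
= (V NAND Y)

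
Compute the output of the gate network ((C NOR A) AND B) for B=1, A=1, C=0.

Substituting: ((0 NOR 1) AND 1)
= 0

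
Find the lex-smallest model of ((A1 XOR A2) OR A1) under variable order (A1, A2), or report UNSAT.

A1=0, A2=1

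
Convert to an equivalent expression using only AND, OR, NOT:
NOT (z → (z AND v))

z AND NOT (z AND v)
(Negated implication: NOT(A → B) = A AND NOT B)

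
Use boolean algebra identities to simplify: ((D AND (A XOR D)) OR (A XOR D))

By absorption (E OR (E AND v) = E):
= (A XOR D)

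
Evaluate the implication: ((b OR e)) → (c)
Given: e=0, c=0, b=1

Antecedent ((b OR e)) = 1; consequent (c) = 0.
1 → 0 = 0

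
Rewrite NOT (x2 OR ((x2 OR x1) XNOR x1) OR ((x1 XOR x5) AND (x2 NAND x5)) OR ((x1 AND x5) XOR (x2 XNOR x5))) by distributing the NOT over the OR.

NOT x2 AND NOT ((x2 OR x1) XNOR x1) AND NOT ((x1 XOR x5) AND (x2 NAND x5)) AND NOT ((x1 AND x5) XOR (x2 XNOR x5))
De Morgan's: NOT(OR of terms) = AND of negations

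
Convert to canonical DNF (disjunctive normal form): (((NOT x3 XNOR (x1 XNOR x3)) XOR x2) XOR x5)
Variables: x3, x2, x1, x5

(NOT x3 AND NOT x2 AND NOT x1 AND NOT x5) OR (NOT x3 AND NOT x2 AND x1 AND x5) OR (NOT x3 AND x2 AND NOT x1 AND x5) OR (NOT x3 AND x2 AND x1 AND NOT x5) OR (x3 AND NOT x2 AND NOT x1 AND NOT x5) OR (x3 AND NOT x2 AND x1 AND x5) OR (x3 AND x2 AND NOT x1 AND x5) OR (x3 AND x2 AND x1 AND NOT x5)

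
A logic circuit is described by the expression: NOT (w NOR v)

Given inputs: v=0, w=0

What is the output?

Substituting: NOT (0 NOR 0)
= 0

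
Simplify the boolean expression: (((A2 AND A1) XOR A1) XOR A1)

By XOR self-cancellation ((E XOR v) XOR v = E):
= (A2 AND A1)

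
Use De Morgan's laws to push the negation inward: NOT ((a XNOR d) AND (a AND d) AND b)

NOT (a XNOR d) OR NOT (a AND d) OR NOT b
De Morgan's: NOT(AND of terms) = OR of negations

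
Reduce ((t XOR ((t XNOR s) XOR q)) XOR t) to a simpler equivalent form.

By XOR self-cancellation ((E XOR v) XOR v = E):
= ((t XNOR s) XOR q)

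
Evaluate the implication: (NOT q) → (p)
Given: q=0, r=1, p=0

Antecedent (NOT q) = 1; consequent (p) = 0.
1 → 0 = 0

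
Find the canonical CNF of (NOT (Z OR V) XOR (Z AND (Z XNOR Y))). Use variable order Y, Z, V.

(Y OR Z OR NOT V) AND (Y OR NOT Z OR V) AND (Y OR NOT Z OR NOT V) AND (NOT Y OR Z OR NOT V)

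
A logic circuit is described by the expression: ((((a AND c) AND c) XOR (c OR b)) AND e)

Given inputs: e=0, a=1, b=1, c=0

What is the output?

Substituting: ((((1 AND 0) AND 0) XOR (0 OR 1)) AND 0)
= 0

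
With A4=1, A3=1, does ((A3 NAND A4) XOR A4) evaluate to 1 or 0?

Substituting: ((1 NAND 1) XOR 1)
= 1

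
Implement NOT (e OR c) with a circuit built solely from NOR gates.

(((e NOR c) NOR (e NOR c)) NOR ((e NOR c) NOR (e NOR c)))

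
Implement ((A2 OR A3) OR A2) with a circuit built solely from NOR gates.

((((A2 NOR A3) NOR (A2 NOR A3)) NOR A2) NOR (((A2 NOR A3) NOR (A2 NOR A3)) NOR A2))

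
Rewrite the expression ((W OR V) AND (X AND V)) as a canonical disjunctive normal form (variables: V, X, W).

(V AND X AND NOT W) OR (V AND X AND W)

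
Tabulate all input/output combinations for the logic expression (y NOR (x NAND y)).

x | y | Output
--------------
0 | 0 | 0
0 | 1 | 0
1 | 0 | 0
1 | 1 | 0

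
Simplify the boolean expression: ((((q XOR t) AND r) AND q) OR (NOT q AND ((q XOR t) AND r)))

By distribution ((E AND v) OR (E AND NOT v) = E):
= ((q XOR t) AND r)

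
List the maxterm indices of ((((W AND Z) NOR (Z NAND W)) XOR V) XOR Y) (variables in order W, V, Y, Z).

ΠM(0, 1, 6, 7, 8, 9, 14, 15) = (W OR V OR Y OR Z) AND (W OR V OR Y OR NOT Z) AND (W OR NOT V OR NOT Y OR Z) AND (W OR NOT V OR NOT Y OR NOT Z) AND (NOT W OR V OR Y OR Z) AND (NOT W OR V OR Y OR NOT Z) AND (NOT W OR NOT V OR NOT Y OR Z) AND (NOT W OR NOT V OR NOT Y OR NOT Z)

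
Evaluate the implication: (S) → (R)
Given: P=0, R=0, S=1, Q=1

Antecedent (S) = 1; consequent (R) = 0.
1 → 0 = 0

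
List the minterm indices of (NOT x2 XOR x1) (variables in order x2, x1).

Σm(0, 3) = (NOT x2 AND NOT x1) OR (x2 AND x1)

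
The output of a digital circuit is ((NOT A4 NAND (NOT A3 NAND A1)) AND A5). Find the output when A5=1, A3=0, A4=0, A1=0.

Substituting: ((NOT 0 NAND (NOT 0 NAND 0)) AND 1)
= 0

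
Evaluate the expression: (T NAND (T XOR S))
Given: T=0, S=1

Substituting: (0 NAND (0 XOR 1))
= 1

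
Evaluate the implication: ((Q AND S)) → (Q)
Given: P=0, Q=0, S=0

Antecedent ((Q AND S)) = 0; consequent (Q) = 0.
0 → 0 = 1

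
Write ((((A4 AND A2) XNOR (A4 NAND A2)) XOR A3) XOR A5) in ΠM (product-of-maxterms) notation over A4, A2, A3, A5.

ΠM(0, 3, 4, 7, 8, 11, 12, 15) = (A4 OR A2 OR A3 OR A5) AND (A4 OR A2 OR NOT A3 OR NOT A5) AND (A4 OR NOT A2 OR A3 OR A5) AND (A4 OR NOT A2 OR NOT A3 OR NOT A5) AND (NOT A4 OR A2 OR A3 OR A5) AND (NOT A4 OR A2 OR NOT A3 OR NOT A5) AND (NOT A4 OR NOT A2 OR A3 OR A5) AND (NOT A4 OR NOT A2 OR NOT A3 OR NOT A5)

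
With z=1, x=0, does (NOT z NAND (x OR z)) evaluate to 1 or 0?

Substituting: (NOT 1 NAND (0 OR 1))
= 1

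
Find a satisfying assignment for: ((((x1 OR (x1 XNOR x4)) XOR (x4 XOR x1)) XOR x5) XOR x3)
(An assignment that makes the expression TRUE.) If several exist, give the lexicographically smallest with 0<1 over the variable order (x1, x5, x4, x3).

x1=0, x5=0, x4=0, x3=0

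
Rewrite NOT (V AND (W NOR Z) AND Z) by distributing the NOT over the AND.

NOT V OR NOT (W NOR Z) OR NOT Z
De Morgan's: NOT(AND of terms) = OR of negations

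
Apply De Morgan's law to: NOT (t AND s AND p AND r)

NOT t OR NOT s OR NOT p OR NOT r
De Morgan's: NOT(AND of terms) = OR of negations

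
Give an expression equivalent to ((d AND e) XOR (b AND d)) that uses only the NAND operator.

((((d NAND e) NAND (d NAND e)) NAND (((d NAND e) NAND (d NAND e)) NAND ((b NAND d) NAND (b NAND d)))) NAND (((b NAND d) NAND (b NAND d)) NAND (((d NAND e) NAND (d NAND e)) NAND ((b NAND d) NAND (b NAND d)))))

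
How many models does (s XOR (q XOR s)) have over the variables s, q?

Satisfying assignments: (0,1), (1,1)
Count: 2 out of 4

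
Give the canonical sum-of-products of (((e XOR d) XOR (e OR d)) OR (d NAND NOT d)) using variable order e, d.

Σm(0, 1, 2, 3) = (NOT e AND NOT d) OR (NOT e AND d) OR (e AND NOT d) OR (e AND d)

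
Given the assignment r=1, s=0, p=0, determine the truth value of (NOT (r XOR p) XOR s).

Substituting: (NOT (1 XOR 0) XOR 0)
= 0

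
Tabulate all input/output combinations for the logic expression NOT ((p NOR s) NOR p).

p | s | Output
--------------
0 | 0 | 1
0 | 1 | 0
1 | 0 | 1
1 | 1 | 1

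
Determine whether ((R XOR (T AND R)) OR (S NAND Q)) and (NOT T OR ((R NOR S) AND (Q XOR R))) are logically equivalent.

No. Counterexample: with S=0, Q=0, R=0, T=1, Expression 1 = 1 but Expression 2 = 0.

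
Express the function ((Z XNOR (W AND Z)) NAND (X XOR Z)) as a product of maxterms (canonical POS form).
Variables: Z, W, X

ΠM(1, 3, 6) = (Z OR W OR NOT X) AND (Z OR NOT W OR NOT X) AND (NOT Z OR NOT W OR X)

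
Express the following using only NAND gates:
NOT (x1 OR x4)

(((x1 NAND x1) NAND (x4 NAND x4)) NAND ((x1 NAND x1) NAND (x4 NAND x4)))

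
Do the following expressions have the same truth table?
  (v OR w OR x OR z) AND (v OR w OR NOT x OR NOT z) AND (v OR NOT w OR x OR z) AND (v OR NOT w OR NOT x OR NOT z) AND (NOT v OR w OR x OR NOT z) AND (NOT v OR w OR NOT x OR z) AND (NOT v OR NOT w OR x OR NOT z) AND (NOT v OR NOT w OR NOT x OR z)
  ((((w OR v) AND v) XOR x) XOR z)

Yes, they are equivalent — the two output columns agree on all 16 assignments:
v | w | x | z | Expression 1 | Expression 2
-------------------------------------------
0 | 0 | 0 | 0 | 0 | 0
0 | 0 | 0 | 1 | 1 | 1
0 | 0 | 1 | 0 | 1 | 1
0 | 0 | 1 | 1 | 0 | 0
0 | 1 | 0 | 0 | 0 | 0
0 | 1 | 0 | 1 | 1 | 1
0 | 1 | 1 | 0 | 1 | 1
0 | 1 | 1 | 1 | 0 | 0
1 | 0 | 0 | 0 | 1 | 1
1 | 0 | 0 | 1 | 0 | 0
1 | 0 | 1 | 0 | 0 | 0
1 | 0 | 1 | 1 | 1 | 1
1 | 1 | 0 | 0 | 1 | 1
1 | 1 | 0 | 1 | 0 | 0
1 | 1 | 1 | 0 | 0 | 0
1 | 1 | 1 | 1 | 1 | 1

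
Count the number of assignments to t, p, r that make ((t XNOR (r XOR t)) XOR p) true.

Satisfying assignments: (0,0,0), (0,1,1), (1,0,0), (1,1,1)
Count: 4 out of 8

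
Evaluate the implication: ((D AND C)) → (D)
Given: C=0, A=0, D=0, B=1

Antecedent ((D AND C)) = 0; consequent (D) = 0.
0 → 0 = 1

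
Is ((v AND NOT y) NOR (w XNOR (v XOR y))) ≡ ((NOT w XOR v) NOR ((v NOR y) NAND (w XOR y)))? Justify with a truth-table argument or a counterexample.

No. Counterexample: with y=1, v=0, w=0, Expression 1 = 1 but Expression 2 = 0.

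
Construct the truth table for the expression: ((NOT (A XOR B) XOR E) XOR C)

B | E | A | C | Output
----------------------
0 | 0 | 0 | 0 | 1
0 | 0 | 0 | 1 | 0
0 | 0 | 1 | 0 | 0
0 | 0 | 1 | 1 | 1
0 | 1 | 0 | 0 | 0
0 | 1 | 0 | 1 | 1
0 | 1 | 1 | 0 | 1
0 | 1 | 1 | 1 | 0
1 | 0 | 0 | 0 | 0
1 | 0 | 0 | 1 | 1
1 | 0 | 1 | 0 | 1
1 | 0 | 1 | 1 | 0
1 | 1 | 0 | 0 | 1
1 | 1 | 0 | 1 | 0
1 | 1 | 1 | 0 | 0
1 | 1 | 1 | 1 | 1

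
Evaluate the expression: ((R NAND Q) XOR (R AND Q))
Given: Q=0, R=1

Substituting: ((1 NAND 0) XOR (1 AND 0))
= 1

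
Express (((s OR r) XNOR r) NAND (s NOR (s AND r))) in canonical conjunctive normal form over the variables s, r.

(s OR r) AND (s OR NOT r)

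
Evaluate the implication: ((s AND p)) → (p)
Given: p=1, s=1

Antecedent ((s AND p)) = 1; consequent (p) = 1.
1 → 1 = 1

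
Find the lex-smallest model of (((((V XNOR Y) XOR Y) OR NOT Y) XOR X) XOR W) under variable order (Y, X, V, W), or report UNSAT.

Y=0, X=0, V=0, W=0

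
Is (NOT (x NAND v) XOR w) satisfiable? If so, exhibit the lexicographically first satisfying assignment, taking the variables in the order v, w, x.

v=0, w=1, x=0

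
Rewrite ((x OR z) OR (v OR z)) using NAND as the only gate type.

((((x NAND x) NAND (z NAND z)) NAND ((x NAND x) NAND (z NAND z))) NAND (((v NAND v) NAND (z NAND z)) NAND ((v NAND v) NAND (z NAND z))))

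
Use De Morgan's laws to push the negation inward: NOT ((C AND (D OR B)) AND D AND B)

NOT (C AND (D OR B)) OR NOT D OR NOT B
De Morgan's: NOT(AND of terms) = OR of negations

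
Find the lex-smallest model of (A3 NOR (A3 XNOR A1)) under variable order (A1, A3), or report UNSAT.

A1=1, A3=0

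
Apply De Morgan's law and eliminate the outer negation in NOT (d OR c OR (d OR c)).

NOT d AND NOT c AND NOT (d OR c)
De Morgan's: NOT(OR of terms) = AND of negations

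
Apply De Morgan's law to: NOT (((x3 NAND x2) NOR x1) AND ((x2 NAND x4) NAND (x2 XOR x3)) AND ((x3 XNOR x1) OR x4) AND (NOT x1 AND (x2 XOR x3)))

NOT ((x3 NAND x2) NOR x1) OR NOT ((x2 NAND x4) NAND (x2 XOR x3)) OR NOT ((x3 XNOR x1) OR x4) OR NOT (NOT x1 AND (x2 XOR x3))
De Morgan's: NOT(AND of terms) = OR of negations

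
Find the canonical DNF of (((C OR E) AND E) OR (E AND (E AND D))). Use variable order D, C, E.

(NOT D AND NOT C AND E) OR (NOT D AND C AND E) OR (D AND NOT C AND E) OR (D AND C AND E)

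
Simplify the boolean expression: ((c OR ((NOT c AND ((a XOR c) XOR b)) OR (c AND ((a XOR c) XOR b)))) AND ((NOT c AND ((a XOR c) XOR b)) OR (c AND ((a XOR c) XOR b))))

By absorption (E AND (E OR v) = E) then distribution ((E AND v) OR (E AND NOT v) = E):
= ((a XOR c) XOR b)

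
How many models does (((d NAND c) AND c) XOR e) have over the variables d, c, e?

Satisfying assignments: (0,0,1), (0,1,0), (1,0,1), (1,1,1)
Count: 4 out of 8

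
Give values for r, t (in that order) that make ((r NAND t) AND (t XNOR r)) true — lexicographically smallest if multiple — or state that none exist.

r=0, t=0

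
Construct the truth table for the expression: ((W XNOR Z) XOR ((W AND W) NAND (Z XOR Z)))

Z | W | Output
--------------
0 | 0 | 0
0 | 1 | 1
1 | 0 | 1
1 | 1 | 0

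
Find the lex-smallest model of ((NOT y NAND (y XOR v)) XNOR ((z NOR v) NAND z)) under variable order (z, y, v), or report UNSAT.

z=0, y=0, v=0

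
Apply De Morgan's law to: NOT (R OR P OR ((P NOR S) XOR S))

NOT R AND NOT P AND NOT ((P NOR S) XOR S)
De Morgan's: NOT(OR of terms) = AND of negations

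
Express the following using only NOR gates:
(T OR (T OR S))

((T NOR ((T NOR S) NOR (T NOR S))) NOR (T NOR ((T NOR S) NOR (T NOR S))))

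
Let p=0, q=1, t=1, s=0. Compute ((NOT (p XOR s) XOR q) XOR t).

Substituting: ((NOT (0 XOR 0) XOR 1) XOR 1)
= 1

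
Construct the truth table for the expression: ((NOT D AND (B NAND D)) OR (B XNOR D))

D | B | Output
--------------
0 | 0 | 1
0 | 1 | 1
1 | 0 | 0
1 | 1 | 1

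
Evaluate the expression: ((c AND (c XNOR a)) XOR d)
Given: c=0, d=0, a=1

Substituting: ((0 AND (0 XNOR 1)) XOR 0)
= 0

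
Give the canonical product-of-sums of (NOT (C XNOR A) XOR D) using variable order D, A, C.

ΠM(0, 3, 5, 6) = (D OR A OR C) AND (D OR NOT A OR NOT C) AND (NOT D OR A OR NOT C) AND (NOT D OR NOT A OR C)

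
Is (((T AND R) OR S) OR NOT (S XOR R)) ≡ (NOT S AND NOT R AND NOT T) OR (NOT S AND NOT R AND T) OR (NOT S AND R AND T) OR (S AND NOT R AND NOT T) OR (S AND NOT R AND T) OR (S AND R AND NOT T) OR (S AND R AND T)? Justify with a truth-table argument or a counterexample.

Yes, they are equivalent — the two output columns agree on all 8 assignments:
S | R | T | Expression 1 | Expression 2
---------------------------------------
0 | 0 | 0 | 1 | 1
0 | 0 | 1 | 1 | 1
0 | 1 | 0 | 0 | 0
0 | 1 | 1 | 1 | 1
1 | 0 | 0 | 1 | 1
1 | 0 | 1 | 1 | 1
1 | 1 | 0 | 1 | 1
1 | 1 | 1 | 1 | 1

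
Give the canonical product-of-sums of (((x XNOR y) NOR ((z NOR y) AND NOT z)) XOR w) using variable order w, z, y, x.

ΠM(0, 1, 3, 4, 7, 10, 13, 14) = (w OR z OR y OR x) AND (w OR z OR y OR NOT x) AND (w OR z OR NOT y OR NOT x) AND (w OR NOT z OR y OR x) AND (w OR NOT z OR NOT y OR NOT x) AND (NOT w OR z OR NOT y OR x) AND (NOT w OR NOT z OR y OR NOT x) AND (NOT w OR NOT z OR NOT y OR x)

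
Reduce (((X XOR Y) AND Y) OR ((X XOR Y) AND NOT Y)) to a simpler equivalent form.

By distribution ((E AND v) OR (E AND NOT v) = E):
= (X XOR Y)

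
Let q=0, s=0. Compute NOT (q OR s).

Substituting: NOT (0 OR 0)
= 1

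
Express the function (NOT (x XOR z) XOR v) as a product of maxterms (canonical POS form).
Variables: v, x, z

ΠM(1, 2, 4, 7) = (v OR x OR NOT z) AND (v OR NOT x OR z) AND (NOT v OR x OR z) AND (NOT v OR NOT x OR NOT z)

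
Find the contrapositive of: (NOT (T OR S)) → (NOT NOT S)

Contrapositive: NOT S → (T OR S)
Note: A statement and its contrapositive are logically equivalent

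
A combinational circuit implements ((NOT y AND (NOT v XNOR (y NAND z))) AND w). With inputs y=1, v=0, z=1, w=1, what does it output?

Substituting: ((NOT 1 AND (NOT 0 XNOR (1 NAND 1))) AND 1)
= 0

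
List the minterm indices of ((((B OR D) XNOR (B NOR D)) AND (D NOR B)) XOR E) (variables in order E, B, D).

Σm(4, 5, 6, 7) = (E AND NOT B AND NOT D) OR (E AND NOT B AND D) OR (E AND B AND NOT D) OR (E AND B AND D)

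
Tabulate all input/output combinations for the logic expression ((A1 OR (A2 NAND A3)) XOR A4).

A2 | A4 | A1 | A3 | Output
--------------------------
0 | 0 | 0 | 0 | 1
0 | 0 | 0 | 1 | 1
0 | 0 | 1 | 0 | 1
0 | 0 | 1 | 1 | 1
0 | 1 | 0 | 0 | 0
0 | 1 | 0 | 1 | 0
0 | 1 | 1 | 0 | 0
0 | 1 | 1 | 1 | 0
1 | 0 | 0 | 0 | 1
1 | 0 | 0 | 1 | 0
1 | 0 | 1 | 0 | 1
1 | 0 | 1 | 1 | 1
1 | 1 | 0 | 0 | 0
1 | 1 | 0 | 1 | 1
1 | 1 | 1 | 0 | 0
1 | 1 | 1 | 1 | 0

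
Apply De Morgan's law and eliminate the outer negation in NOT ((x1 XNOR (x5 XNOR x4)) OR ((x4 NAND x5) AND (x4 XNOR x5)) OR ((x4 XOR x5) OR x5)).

NOT (x1 XNOR (x5 XNOR x4)) AND NOT ((x4 NAND x5) AND (x4 XNOR x5)) AND NOT ((x4 XOR x5) OR x5)
De Morgan's: NOT(OR of terms) = AND of negations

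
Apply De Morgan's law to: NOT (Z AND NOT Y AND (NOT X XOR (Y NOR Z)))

NOT Z OR Y OR NOT (NOT X XOR (Y NOR Z))
De Morgan's: NOT(AND of terms) = OR of negations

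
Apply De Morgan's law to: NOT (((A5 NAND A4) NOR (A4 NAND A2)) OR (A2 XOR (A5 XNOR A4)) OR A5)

NOT ((A5 NAND A4) NOR (A4 NAND A2)) AND NOT (A2 XOR (A5 XNOR A4)) AND NOT A5
De Morgan's: NOT(OR of terms) = AND of negations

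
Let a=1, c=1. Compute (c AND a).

Substituting: (1 AND 1)
= 1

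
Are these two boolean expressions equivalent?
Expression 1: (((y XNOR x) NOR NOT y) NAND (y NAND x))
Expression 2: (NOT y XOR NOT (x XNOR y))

No. Counterexample: with y=0, x=1, Expression 1 = 1 but Expression 2 = 0.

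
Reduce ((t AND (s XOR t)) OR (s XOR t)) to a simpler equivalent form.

By absorption (E OR (E AND v) = E):
= (s XOR t)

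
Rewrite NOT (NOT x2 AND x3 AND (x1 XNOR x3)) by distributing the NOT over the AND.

x2 OR NOT x3 OR NOT (x1 XNOR x3)
De Morgan's: NOT(AND of terms) = OR of negations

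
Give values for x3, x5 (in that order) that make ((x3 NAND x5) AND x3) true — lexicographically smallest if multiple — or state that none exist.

x3=1, x5=0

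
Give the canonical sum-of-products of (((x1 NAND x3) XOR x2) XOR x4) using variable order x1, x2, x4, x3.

Σm(0, 1, 6, 7, 8, 11, 13, 14) = (NOT x1 AND NOT x2 AND NOT x4 AND NOT x3) OR (NOT x1 AND NOT x2 AND NOT x4 AND x3) OR (NOT x1 AND x2 AND x4 AND NOT x3) OR (NOT x1 AND x2 AND x4 AND x3) OR (x1 AND NOT x2 AND NOT x4 AND NOT x3) OR (x1 AND NOT x2 AND x4 AND x3) OR (x1 AND x2 AND NOT x4 AND x3) OR (x1 AND x2 AND x4 AND NOT x3)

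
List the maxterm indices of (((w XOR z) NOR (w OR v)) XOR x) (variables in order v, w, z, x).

ΠM(1, 2, 4, 6, 8, 10, 12, 14) = (v OR w OR z OR NOT x) AND (v OR w OR NOT z OR x) AND (v OR NOT w OR z OR x) AND (v OR NOT w OR NOT z OR x) AND (NOT v OR w OR z OR x) AND (NOT v OR w OR NOT z OR x) AND (NOT v OR NOT w OR z OR x) AND (NOT v OR NOT w OR NOT z OR x)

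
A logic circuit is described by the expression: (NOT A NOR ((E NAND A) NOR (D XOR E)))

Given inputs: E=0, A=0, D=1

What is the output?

Substituting: (NOT 0 NOR ((0 NAND 0) NOR (1 XOR 0)))
= 0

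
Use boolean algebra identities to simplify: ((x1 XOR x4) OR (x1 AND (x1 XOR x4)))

By absorption (E OR (E AND v) = E):
= (x1 XOR x4)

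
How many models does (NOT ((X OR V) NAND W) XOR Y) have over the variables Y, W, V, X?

Satisfying assignments: (0,1,0,1), (0,1,1,0), (0,1,1,1), (1,0,0,0), (1,0,0,1), (1,0,1,0), (1,0,1,1), (1,1,0,0)
Count: 8 out of 16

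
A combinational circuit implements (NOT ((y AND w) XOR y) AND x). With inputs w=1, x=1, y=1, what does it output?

Substituting: (NOT ((1 AND 1) XOR 1) AND 1)
= 1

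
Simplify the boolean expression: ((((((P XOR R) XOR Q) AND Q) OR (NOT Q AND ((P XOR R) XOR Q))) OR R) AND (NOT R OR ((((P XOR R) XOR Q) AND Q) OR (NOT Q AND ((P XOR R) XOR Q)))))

By distribution ((E OR v) AND (E OR NOT v) = E) then distribution ((E AND v) OR (E AND NOT v) = E):
= ((P XOR R) XOR Q)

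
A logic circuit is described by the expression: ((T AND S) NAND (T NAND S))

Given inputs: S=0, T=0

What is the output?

Substituting: ((0 AND 0) NAND (0 NAND 0))
= 1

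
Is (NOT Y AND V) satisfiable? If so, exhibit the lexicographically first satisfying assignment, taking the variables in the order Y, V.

Y=0, V=1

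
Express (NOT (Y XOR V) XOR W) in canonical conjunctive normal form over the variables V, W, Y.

(V OR W OR NOT Y) AND (V OR NOT W OR Y) AND (NOT V OR W OR Y) AND (NOT V OR NOT W OR NOT Y)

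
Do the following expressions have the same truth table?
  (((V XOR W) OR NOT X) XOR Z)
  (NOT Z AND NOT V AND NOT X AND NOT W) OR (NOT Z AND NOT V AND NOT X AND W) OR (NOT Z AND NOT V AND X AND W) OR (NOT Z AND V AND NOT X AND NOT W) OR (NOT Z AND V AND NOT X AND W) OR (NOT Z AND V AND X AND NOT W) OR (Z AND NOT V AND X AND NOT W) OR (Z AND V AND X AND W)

Yes, they are equivalent — the two output columns agree on all 16 assignments:
Z | V | X | W | Expression 1 | Expression 2
-------------------------------------------
0 | 0 | 0 | 0 | 1 | 1
0 | 0 | 0 | 1 | 1 | 1
0 | 0 | 1 | 0 | 0 | 0
0 | 0 | 1 | 1 | 1 | 1
0 | 1 | 0 | 0 | 1 | 1
0 | 1 | 0 | 1 | 1 | 1
0 | 1 | 1 | 0 | 1 | 1
0 | 1 | 1 | 1 | 0 | 0
1 | 0 | 0 | 0 | 0 | 0
1 | 0 | 0 | 1 | 0 | 0
1 | 0 | 1 | 0 | 1 | 1
1 | 0 | 1 | 1 | 0 | 0
1 | 1 | 0 | 0 | 0 | 0
1 | 1 | 0 | 1 | 0 | 0
1 | 1 | 1 | 0 | 0 | 0
1 | 1 | 1 | 1 | 1 | 1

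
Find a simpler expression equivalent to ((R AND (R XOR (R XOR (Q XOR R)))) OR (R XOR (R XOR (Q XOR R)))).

By absorption (E OR (E AND v) = E) then XOR self-cancellation ((E XOR v) XOR v = E):
= (Q XOR R)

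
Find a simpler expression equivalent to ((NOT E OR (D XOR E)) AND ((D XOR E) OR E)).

By distribution ((E OR v) AND (E OR NOT v) = E):
= (D XOR E)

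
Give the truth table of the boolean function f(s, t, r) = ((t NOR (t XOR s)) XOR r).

s | t | r | Output
------------------
0 | 0 | 0 | 1
0 | 0 | 1 | 0
0 | 1 | 0 | 0
0 | 1 | 1 | 1
1 | 0 | 0 | 0
1 | 0 | 1 | 1
1 | 1 | 0 | 0
1 | 1 | 1 | 1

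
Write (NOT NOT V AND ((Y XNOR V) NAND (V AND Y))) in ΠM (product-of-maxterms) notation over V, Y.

ΠM(0, 1, 3) = (V OR Y) AND (V OR NOT Y) AND (NOT V OR NOT Y)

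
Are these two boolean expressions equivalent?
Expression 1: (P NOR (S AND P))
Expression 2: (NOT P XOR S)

No. Counterexample: with S=1, P=0, Expression 1 = 1 but Expression 2 = 0.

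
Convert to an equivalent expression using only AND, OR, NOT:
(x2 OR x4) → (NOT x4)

NOT (x2 OR x4) OR (NOT x4)
(Implication elimination: A → B = NOT A OR B)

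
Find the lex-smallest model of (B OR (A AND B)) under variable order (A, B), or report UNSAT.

A=0, B=1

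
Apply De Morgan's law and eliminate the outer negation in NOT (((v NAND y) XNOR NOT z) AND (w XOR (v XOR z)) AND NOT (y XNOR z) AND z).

NOT ((v NAND y) XNOR NOT z) OR NOT (w XOR (v XOR z)) OR (y XNOR z) OR NOT z
De Morgan's: NOT(AND of terms) = OR of negations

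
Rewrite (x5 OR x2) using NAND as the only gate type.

((x5 NAND x5) NAND (x2 NAND x2))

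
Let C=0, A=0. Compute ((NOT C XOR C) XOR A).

Substituting: ((NOT 0 XOR 0) XOR 0)
= 1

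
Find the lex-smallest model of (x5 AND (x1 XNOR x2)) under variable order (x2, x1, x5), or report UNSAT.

x2=0, x1=0, x5=1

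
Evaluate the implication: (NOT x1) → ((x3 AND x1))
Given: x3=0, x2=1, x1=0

Antecedent (NOT x1) = 1; consequent ((x3 AND x1)) = 0.
1 → 0 = 0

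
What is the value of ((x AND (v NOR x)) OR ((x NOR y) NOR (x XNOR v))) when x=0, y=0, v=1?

Substituting: ((0 AND (1 NOR 0)) OR ((0 NOR 0) NOR (0 XNOR 1)))
= 0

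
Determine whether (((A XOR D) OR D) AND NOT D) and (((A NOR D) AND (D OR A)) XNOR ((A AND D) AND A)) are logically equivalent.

No. Counterexample: with D=0, A=0, Expression 1 = 0 but Expression 2 = 1.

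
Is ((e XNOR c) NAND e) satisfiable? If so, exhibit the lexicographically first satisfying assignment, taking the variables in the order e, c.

e=0, c=0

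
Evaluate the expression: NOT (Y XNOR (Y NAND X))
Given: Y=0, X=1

Substituting: NOT (0 XNOR (0 NAND 1))
= 1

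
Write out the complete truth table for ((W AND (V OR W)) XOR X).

X | W | V | Output
------------------
0 | 0 | 0 | 0
0 | 0 | 1 | 0
0 | 1 | 0 | 1
0 | 1 | 1 | 1
1 | 0 | 0 | 1
1 | 0 | 1 | 1
1 | 1 | 0 | 0
1 | 1 | 1 | 0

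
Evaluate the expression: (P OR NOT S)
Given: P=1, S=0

Substituting: (1 OR NOT 0)
= 1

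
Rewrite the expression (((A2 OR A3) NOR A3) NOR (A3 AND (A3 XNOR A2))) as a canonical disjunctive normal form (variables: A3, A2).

(NOT A3 AND A2) OR (A3 AND NOT A2)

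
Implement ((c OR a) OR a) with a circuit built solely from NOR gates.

((((c NOR a) NOR (c NOR a)) NOR a) NOR (((c NOR a) NOR (c NOR a)) NOR a))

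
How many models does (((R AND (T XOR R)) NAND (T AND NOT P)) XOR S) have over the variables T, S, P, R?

Satisfying assignments: (0,0,0,0), (0,0,0,1), (0,0,1,0), (0,0,1,1), (1,0,0,0), (1,0,0,1), (1,0,1,0), (1,0,1,1)
Count: 8 out of 16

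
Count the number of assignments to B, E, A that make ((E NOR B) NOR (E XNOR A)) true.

Satisfying assignments: (0,1,0), (1,0,1), (1,1,0)
Count: 3 out of 8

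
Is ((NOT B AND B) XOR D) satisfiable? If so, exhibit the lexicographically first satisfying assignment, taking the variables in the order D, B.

D=1, B=0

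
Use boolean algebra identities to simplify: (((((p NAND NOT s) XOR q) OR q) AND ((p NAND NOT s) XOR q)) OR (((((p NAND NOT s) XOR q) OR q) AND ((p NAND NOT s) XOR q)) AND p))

By absorption (E OR (E AND v) = E) then absorption (E AND (E OR v) = E):
= ((p NAND NOT s) XOR q)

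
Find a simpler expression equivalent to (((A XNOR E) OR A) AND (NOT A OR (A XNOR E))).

By distribution ((E OR v) AND (E OR NOT v) = E):
= (A XNOR E)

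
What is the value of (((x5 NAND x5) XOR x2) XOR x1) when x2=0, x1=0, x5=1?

Substituting: (((1 NAND 1) XOR 0) XOR 0)
= 0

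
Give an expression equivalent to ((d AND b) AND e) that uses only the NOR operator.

((((d NOR d) NOR (b NOR b)) NOR ((d NOR d) NOR (b NOR b))) NOR (e NOR e))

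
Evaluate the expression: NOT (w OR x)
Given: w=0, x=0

Substituting: NOT (0 OR 0)
= 1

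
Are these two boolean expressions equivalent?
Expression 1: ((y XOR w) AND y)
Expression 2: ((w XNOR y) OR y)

No. Counterexample: with y=0, w=0, Expression 1 = 0 but Expression 2 = 1.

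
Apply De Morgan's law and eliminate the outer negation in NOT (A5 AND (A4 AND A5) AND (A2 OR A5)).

NOT A5 OR NOT (A4 AND A5) OR NOT (A2 OR A5)
De Morgan's: NOT(AND of terms) = OR of negations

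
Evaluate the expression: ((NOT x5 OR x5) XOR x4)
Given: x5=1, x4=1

Substituting: ((NOT 1 OR 1) XOR 1)
= 0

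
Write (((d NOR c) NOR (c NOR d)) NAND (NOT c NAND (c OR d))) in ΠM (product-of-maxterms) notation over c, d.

ΠM(2, 3) = (NOT c OR d) AND (NOT c OR NOT d)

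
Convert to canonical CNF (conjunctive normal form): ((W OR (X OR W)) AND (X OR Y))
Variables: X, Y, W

(X OR Y OR W) AND (X OR Y OR NOT W) AND (X OR NOT Y OR W)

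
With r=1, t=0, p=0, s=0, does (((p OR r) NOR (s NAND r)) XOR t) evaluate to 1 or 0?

Substituting: (((0 OR 1) NOR (0 NAND 1)) XOR 0)
= 0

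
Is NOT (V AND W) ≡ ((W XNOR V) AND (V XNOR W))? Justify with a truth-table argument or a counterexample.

No. Counterexample: with V=0, W=1, Expression 1 = 1 but Expression 2 = 0.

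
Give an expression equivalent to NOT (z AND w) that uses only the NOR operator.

(((z NOR z) NOR (w NOR w)) NOR ((z NOR z) NOR (w NOR w)))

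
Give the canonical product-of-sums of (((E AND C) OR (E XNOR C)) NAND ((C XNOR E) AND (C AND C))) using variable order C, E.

ΠM(3) = (NOT C OR NOT E)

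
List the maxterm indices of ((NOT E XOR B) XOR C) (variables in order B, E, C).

ΠM(1, 2, 4, 7) = (B OR E OR NOT C) AND (B OR NOT E OR C) AND (NOT B OR E OR C) AND (NOT B OR NOT E OR NOT C)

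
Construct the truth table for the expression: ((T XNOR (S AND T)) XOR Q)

Q | T | S | Output
------------------
0 | 0 | 0 | 1
0 | 0 | 1 | 1
0 | 1 | 0 | 0
0 | 1 | 1 | 1
1 | 0 | 0 | 0
1 | 0 | 1 | 0
1 | 1 | 0 | 1
1 | 1 | 1 | 0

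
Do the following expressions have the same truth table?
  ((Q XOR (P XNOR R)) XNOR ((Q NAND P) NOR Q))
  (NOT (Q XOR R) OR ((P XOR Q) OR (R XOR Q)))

No. Counterexample: with Q=0, P=0, R=0, Expression 1 = 0 but Expression 2 = 1.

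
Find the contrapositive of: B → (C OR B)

Contrapositive: NOT (C OR B) → NOT B
Note: A statement and its contrapositive are logically equivalent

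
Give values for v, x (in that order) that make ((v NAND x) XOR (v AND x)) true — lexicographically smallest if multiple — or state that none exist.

v=0, x=0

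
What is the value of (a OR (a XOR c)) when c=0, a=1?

Substituting: (1 OR (1 XOR 0))
= 1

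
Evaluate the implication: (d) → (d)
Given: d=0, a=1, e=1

Antecedent (d) = 0; consequent (d) = 0.
0 → 0 = 1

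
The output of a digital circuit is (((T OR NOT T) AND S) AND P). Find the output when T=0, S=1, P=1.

Substituting: (((0 OR NOT 0) AND 1) AND 1)
= 1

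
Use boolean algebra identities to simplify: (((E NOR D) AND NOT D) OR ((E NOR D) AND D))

By distribution ((E AND v) OR (E AND NOT v) = E):
= (E NOR D)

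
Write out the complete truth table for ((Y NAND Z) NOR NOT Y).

Y | Z | Output
--------------
0 | 0 | 0
0 | 1 | 0
1 | 0 | 0
1 | 1 | 1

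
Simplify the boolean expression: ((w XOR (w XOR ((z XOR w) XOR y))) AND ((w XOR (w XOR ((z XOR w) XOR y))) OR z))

By absorption (E AND (E OR v) = E) then XOR self-cancellation ((E XOR v) XOR v = E):
= ((z XOR w) XOR y)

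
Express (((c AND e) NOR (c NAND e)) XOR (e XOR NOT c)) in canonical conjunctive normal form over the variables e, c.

(e OR NOT c) AND (NOT e OR c)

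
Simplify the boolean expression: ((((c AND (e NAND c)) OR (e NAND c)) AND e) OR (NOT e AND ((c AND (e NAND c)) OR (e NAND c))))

By distribution ((E AND v) OR (E AND NOT v) = E) then absorption (E OR (E AND v) = E):
= (e NAND c)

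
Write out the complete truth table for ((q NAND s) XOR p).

p | s | q | Output
------------------
0 | 0 | 0 | 1
0 | 0 | 1 | 1
0 | 1 | 0 | 1
0 | 1 | 1 | 0
1 | 0 | 0 | 0
1 | 0 | 1 | 0
1 | 1 | 0 | 0
1 | 1 | 1 | 1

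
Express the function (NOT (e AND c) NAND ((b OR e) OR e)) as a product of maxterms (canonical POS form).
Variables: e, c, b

ΠM(1, 3, 4, 5) = (e OR c OR NOT b) AND (e OR NOT c OR NOT b) AND (NOT e OR c OR b) AND (NOT e OR c OR NOT b)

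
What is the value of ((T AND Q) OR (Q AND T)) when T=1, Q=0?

Substituting: ((1 AND 0) OR (0 AND 1))
= 0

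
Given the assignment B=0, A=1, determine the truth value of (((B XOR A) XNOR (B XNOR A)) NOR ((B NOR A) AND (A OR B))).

Substituting: (((0 XOR 1) XNOR (0 XNOR 1)) NOR ((0 NOR 1) AND (1 OR 0)))
= 1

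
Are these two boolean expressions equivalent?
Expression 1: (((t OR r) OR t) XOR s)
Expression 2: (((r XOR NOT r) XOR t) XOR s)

No. Counterexample: with t=0, s=0, r=0, Expression 1 = 0 but Expression 2 = 1.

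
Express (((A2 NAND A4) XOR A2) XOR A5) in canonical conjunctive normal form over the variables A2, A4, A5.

(A2 OR A4 OR NOT A5) AND (A2 OR NOT A4 OR NOT A5) AND (NOT A2 OR A4 OR A5) AND (NOT A2 OR NOT A4 OR NOT A5)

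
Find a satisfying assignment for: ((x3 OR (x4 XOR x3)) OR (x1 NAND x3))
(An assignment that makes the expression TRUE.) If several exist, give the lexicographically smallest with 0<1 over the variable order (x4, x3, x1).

x4=0, x3=0, x1=0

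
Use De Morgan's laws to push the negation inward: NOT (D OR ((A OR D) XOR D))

NOT D AND NOT ((A OR D) XOR D)
De Morgan's: NOT(OR of terms) = AND of negations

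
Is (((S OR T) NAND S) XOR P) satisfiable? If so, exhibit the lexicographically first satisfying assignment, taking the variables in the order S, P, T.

S=0, P=0, T=0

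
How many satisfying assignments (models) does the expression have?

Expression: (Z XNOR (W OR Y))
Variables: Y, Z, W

Satisfying assignments: (0,0,0), (0,1,1), (1,1,0), (1,1,1)
Count: 4 out of 8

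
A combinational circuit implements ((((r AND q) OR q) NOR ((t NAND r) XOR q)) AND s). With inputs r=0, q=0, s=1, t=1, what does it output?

Substituting: ((((0 AND 0) OR 0) NOR ((1 NAND 0) XOR 0)) AND 1)
= 0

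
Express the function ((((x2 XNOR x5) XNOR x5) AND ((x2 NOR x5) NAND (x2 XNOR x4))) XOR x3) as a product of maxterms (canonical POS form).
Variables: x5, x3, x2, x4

ΠM(0, 1, 6, 7, 8, 9, 14, 15) = (x5 OR x3 OR x2 OR x4) AND (x5 OR x3 OR x2 OR NOT x4) AND (x5 OR NOT x3 OR NOT x2 OR x4) AND (x5 OR NOT x3 OR NOT x2 OR NOT x4) AND (NOT x5 OR x3 OR x2 OR x4) AND (NOT x5 OR x3 OR x2 OR NOT x4) AND (NOT x5 OR NOT x3 OR NOT x2 OR x4) AND (NOT x5 OR NOT x3 OR NOT x2 OR NOT x4)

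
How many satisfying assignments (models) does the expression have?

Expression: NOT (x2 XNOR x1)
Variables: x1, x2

Satisfying assignments: (0,1), (1,0)
Count: 2 out of 4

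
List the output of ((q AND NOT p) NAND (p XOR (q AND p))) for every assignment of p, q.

p | q | Output
--------------
0 | 0 | 1
0 | 1 | 1
1 | 0 | 1
1 | 1 | 1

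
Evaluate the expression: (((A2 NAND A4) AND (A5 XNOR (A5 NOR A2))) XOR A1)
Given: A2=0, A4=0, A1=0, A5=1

Substituting: (((0 NAND 0) AND (1 XNOR (1 NOR 0))) XOR 0)
= 0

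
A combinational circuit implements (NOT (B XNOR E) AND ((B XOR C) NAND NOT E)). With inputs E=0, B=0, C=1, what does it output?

Substituting: (NOT (0 XNOR 0) AND ((0 XOR 1) NAND NOT 0))
= 0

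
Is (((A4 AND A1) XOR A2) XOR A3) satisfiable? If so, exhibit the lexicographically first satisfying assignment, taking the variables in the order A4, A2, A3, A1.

A4=0, A2=0, A3=1, A1=0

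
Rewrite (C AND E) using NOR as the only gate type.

((C NOR C) NOR (E NOR E))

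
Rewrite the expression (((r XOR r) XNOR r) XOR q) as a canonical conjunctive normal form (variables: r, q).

(r OR NOT q) AND (NOT r OR q)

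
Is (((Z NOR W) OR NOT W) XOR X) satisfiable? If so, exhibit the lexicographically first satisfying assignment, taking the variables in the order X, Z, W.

X=0, Z=0, W=0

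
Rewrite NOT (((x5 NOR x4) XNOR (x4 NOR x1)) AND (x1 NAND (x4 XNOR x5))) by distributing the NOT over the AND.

NOT ((x5 NOR x4) XNOR (x4 NOR x1)) OR NOT (x1 NAND (x4 XNOR x5))
De Morgan's: NOT(AND of terms) = OR of negations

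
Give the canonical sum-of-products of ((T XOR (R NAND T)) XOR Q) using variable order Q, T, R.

Σm(0, 1, 3, 6) = (NOT Q AND NOT T AND NOT R) OR (NOT Q AND NOT T AND R) OR (NOT Q AND T AND R) OR (Q AND T AND NOT R)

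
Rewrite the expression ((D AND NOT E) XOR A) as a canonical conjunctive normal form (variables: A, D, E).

(A OR D OR E) AND (A OR D OR NOT E) AND (A OR NOT D OR NOT E) AND (NOT A OR NOT D OR E)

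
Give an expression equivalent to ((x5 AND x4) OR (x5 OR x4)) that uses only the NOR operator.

((((x5 NOR x5) NOR (x4 NOR x4)) NOR ((x5 NOR x4) NOR (x5 NOR x4))) NOR (((x5 NOR x5) NOR (x4 NOR x4)) NOR ((x5 NOR x4) NOR (x5 NOR x4))))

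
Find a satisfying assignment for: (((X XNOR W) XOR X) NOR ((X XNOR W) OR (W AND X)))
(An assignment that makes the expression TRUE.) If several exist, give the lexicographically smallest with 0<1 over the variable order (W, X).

W=1, X=0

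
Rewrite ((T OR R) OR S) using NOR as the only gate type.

((((T NOR R) NOR (T NOR R)) NOR S) NOR (((T NOR R) NOR (T NOR R)) NOR S))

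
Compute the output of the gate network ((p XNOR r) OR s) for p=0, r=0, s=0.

Substituting: ((0 XNOR 0) OR 0)
= 1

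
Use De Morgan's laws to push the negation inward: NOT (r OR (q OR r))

NOT r AND NOT (q OR r)
De Morgan's: NOT(OR of terms) = AND of negations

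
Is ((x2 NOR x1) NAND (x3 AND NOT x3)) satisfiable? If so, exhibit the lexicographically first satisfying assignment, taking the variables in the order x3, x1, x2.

x3=0, x1=0, x2=0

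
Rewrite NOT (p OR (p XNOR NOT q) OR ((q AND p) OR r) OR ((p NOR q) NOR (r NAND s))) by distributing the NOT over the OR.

NOT p AND NOT (p XNOR NOT q) AND NOT ((q AND p) OR r) AND NOT ((p NOR q) NOR (r NAND s))
De Morgan's: NOT(OR of terms) = AND of negations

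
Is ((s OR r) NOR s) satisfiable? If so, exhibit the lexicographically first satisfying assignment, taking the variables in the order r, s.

r=0, s=0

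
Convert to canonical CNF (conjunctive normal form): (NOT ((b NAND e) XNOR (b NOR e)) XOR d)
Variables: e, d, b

(e OR d OR b) AND (e OR NOT d OR NOT b) AND (NOT e OR d OR NOT b) AND (NOT e OR NOT d OR b)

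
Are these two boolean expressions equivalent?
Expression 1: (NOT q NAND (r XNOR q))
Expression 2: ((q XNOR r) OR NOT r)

No. Counterexample: with q=0, r=0, Expression 1 = 0 but Expression 2 = 1.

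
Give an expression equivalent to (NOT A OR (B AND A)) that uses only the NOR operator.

(((A NOR A) NOR ((B NOR B) NOR (A NOR A))) NOR ((A NOR A) NOR ((B NOR B) NOR (A NOR A))))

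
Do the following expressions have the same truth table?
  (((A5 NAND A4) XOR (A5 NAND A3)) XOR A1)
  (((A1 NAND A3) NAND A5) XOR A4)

No. Counterexample: with A4=0, A1=0, A5=0, A3=0, Expression 1 = 0 but Expression 2 = 1.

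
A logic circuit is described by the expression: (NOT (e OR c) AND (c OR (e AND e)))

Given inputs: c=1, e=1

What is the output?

Substituting: (NOT (1 OR 1) AND (1 OR (1 AND 1)))
= 0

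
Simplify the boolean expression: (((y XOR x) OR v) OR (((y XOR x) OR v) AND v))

By absorption (E OR (E AND v) = E):
= ((y XOR x) OR v)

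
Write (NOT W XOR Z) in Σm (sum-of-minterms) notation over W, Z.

Σm(0, 3) = (NOT W AND NOT Z) OR (W AND Z)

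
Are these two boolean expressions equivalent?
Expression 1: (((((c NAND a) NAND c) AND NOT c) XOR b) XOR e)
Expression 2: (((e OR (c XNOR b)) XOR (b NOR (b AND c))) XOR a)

No. Counterexample: with c=0, a=0, b=0, e=0, Expression 1 = 1 but Expression 2 = 0.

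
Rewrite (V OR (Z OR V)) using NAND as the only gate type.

((V NAND V) NAND (((Z NAND Z) NAND (V NAND V)) NAND ((Z NAND Z) NAND (V NAND V))))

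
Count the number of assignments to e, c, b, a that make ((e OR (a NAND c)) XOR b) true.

Satisfying assignments: (0,0,0,0), (0,0,0,1), (0,1,0,0), (0,1,1,1), (1,0,0,0), (1,0,0,1), (1,1,0,0), (1,1,0,1)
Count: 8 out of 16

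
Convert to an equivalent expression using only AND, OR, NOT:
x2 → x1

NOT x2 OR x1
(Implication elimination: A → B = NOT A OR B)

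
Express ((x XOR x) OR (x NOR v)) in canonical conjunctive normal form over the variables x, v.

(x OR NOT v) AND (NOT x OR v) AND (NOT x OR NOT v)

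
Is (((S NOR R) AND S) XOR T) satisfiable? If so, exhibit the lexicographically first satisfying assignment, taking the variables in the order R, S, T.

R=0, S=0, T=1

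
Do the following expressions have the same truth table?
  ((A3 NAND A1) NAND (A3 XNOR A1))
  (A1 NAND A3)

No. Counterexample: with A1=0, A3=0, Expression 1 = 0 but Expression 2 = 1.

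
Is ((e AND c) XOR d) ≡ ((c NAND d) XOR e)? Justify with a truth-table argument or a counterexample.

No. Counterexample: with d=0, e=0, c=0, Expression 1 = 0 but Expression 2 = 1.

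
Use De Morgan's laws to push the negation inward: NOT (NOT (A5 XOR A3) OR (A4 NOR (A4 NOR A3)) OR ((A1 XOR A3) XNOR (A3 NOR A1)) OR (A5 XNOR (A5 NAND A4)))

(A5 XOR A3) AND NOT (A4 NOR (A4 NOR A3)) AND NOT ((A1 XOR A3) XNOR (A3 NOR A1)) AND NOT (A5 XNOR (A5 NAND A4))
De Morgan's: NOT(OR of terms) = AND of negations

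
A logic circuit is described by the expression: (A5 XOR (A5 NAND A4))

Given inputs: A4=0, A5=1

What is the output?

Substituting: (1 XOR (1 NAND 0))
= 0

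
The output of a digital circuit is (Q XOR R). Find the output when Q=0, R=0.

Substituting: (0 XOR 0)
= 0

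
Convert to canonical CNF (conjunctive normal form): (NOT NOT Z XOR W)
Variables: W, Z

(W OR Z) AND (NOT W OR NOT Z)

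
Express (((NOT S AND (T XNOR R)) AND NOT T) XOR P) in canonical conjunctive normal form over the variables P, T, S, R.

(P OR T OR S OR NOT R) AND (P OR T OR NOT S OR R) AND (P OR T OR NOT S OR NOT R) AND (P OR NOT T OR S OR R) AND (P OR NOT T OR S OR NOT R) AND (P OR NOT T OR NOT S OR R) AND (P OR NOT T OR NOT S OR NOT R) AND (NOT P OR T OR S OR R)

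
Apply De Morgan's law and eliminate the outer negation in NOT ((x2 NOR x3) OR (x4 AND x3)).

NOT (x2 NOR x3) AND NOT (x4 AND x3)
De Morgan's: NOT(OR of terms) = AND of negations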